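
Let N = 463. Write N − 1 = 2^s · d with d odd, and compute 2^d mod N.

463 − 1 = 462 = 2^1 · 231, so d = 231.
2^1 ≡ 2 (mod 463)
2^2 ≡ 2^2 = 4 ≡ 4 (mod 463)
2^4 ≡ 4^2 = 16 ≡ 16 (mod 463)
2^8 ≡ 16^2 = 256 ≡ 256 (mod 463)
2^16 ≡ 256^2 = 65536 ≡ 253 (mod 463)
2^32 ≡ 253^2 = 64009 ≡ 115 (mod 463)
2^64 ≡ 115^2 = 13225 ≡ 261 (mod 463)
2^128 ≡ 261^2 = 68121 ≡ 60 (mod 463)
231 = 128 + 64 + 32 + 4 + 2 + 1 in binary powers of 2.
So 2^231 ≡ 60 · 261 · 115 · 16 · 4 · 2 ≡ 1 (mod 463).
Since 2^d ≡ 1 (mod 463), base 2 does not prove 463 composite.

1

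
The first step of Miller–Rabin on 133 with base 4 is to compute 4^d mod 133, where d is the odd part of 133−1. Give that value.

106

133 − 1 = 132 = 2^2 · 33, so d = 33.
4^1 ≡ 4 (mod 133)
4^2 ≡ 4^2 = 16 ≡ 16 (mod 133)
4^4 ≡ 16^2 = 256 ≡ 123 (mod 133)
4^8 ≡ 123^2 = 15129 ≡ 100 (mod 133)
4^16 ≡ 100^2 = 10000 ≡ 25 (mod 133)
4^32 ≡ 25^2 = 625 ≡ 93 (mod 133)
33 = 32 + 1 in binary powers of 2.
So 4^33 ≡ 93 · 4 ≡ 106 (mod 133).
Squaring chain: 106 → 64; never reaches −1, so base 4 is a Miller–Rabin witness that 133 is composite.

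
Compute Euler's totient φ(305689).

Factor: 305689 = 29 · 83 · 127.
φ(305689) = (29−1) · (83−1) · (127−1) = 28 · 82 · 126 = 289296.

289296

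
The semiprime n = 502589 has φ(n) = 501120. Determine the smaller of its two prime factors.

φ(n) = (p−1)(q−1) = n − (p+q) + 1, so p + q = 502589 − 501120 + 1 = 1470.
p and q are the roots of t² − 1470t + 502589 = 0.
Discriminant: 1470² − 4·502589 = 2160900 − 2010356 = 150544; √150544 = 388.
q = (1470 − 388)/2 = 541, p = (1470 + 388)/2 = 929.
Check: 541 · 929 = 502589.

541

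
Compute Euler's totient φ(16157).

Factor: 16157 = 107 · 151.
φ(16157) = (107−1) · (151−1) = 106 · 150 = 15900.

15900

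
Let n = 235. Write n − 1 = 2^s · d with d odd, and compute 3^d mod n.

235 − 1 = 234 = 2^1 · 117, so d = 117.
3^1 ≡ 3 (mod 235)
3^2 ≡ 3^2 = 9 ≡ 9 (mod 235)
3^4 ≡ 9^2 = 81 ≡ 81 (mod 235)
3^8 ≡ 81^2 = 6561 ≡ 216 (mod 235)
3^16 ≡ 216^2 = 46656 ≡ 126 (mod 235)
3^32 ≡ 126^2 = 15876 ≡ 131 (mod 235)
3^64 ≡ 131^2 = 17161 ≡ 6 (mod 235)
117 = 64 + 32 + 16 + 4 + 1 in binary powers of 2.
So 3^117 ≡ 6 · 131 · 126 · 81 · 3 ≡ 103 (mod 235).
Squaring chain: 103; never reaches −1, so base 3 is a Miller–Rabin witness that 235 is composite.

103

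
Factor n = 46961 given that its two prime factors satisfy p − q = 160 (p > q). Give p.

Since p = q + 160, we have 46961 = q(q + 160), so q² + 160q − 46961 = 0.
Discriminant: 160² + 4·46961 = 25600 + 187844 = 213444; √213444 = 462.
q = (−160 + 462)/2 = 151, and p = q + 160 = 311.
Check: 151 · 311 = 46961.

311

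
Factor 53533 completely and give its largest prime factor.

67

53533 = 17 · 3149
3149 = 47 · 67
67 is prime.
So 53533 = 17 · 47 · 67; the largest prime factor is 67.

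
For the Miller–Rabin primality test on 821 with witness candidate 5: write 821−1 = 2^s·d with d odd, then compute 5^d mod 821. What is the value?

821 − 1 = 820 = 2^2 · 205, so d = 205.
5^1 ≡ 5 (mod 821)
5^2 ≡ 5^2 = 25 ≡ 25 (mod 821)
5^4 ≡ 25^2 = 625 ≡ 625 (mod 821)
5^8 ≡ 625^2 = 390625 ≡ 650 (mod 821)
5^16 ≡ 650^2 = 422500 ≡ 506 (mod 821)
5^32 ≡ 506^2 = 256036 ≡ 705 (mod 821)
5^64 ≡ 705^2 = 497025 ≡ 320 (mod 821)
5^128 ≡ 320^2 = 102400 ≡ 596 (mod 821)
205 = 128 + 64 + 8 + 4 + 1 in binary powers of 2.
So 5^205 ≡ 596 · 320 · 650 · 625 · 5 ≡ 820 (mod 821).
Since 5^d ≡ 820 (mod 821), base 5 does not prove 821 composite.

820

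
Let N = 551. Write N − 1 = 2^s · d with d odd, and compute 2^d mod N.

551 − 1 = 550 = 2^1 · 275, so d = 275.
2^1 ≡ 2 (mod 551)
2^2 ≡ 2^2 = 4 ≡ 4 (mod 551)
2^4 ≡ 4^2 = 16 ≡ 16 (mod 551)
2^8 ≡ 16^2 = 256 ≡ 256 (mod 551)
2^16 ≡ 256^2 = 65536 ≡ 518 (mod 551)
2^32 ≡ 518^2 = 268324 ≡ 538 (mod 551)
2^64 ≡ 538^2 = 289444 ≡ 169 (mod 551)
2^128 ≡ 169^2 = 28561 ≡ 460 (mod 551)
2^256 ≡ 460^2 = 211600 ≡ 16 (mod 551)
275 = 256 + 16 + 2 + 1 in binary powers of 2.
So 2^275 ≡ 16 · 518 · 4 · 2 ≡ 184 (mod 551).
Squaring chain: 184; never reaches −1, so base 2 is a Miller–Rabin witness that 551 is composite.

184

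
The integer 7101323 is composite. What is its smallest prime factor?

41

7101323 is odd.
Digit sum 17, not divisible by 3.
Ends in 3: not divisible by 5.
7: 7101323 = 7·1014474 + 5
11: 7101323 = 11·645574 + 9
13: 7101323 = 13·546255 + 8
17: 7101323 = 17·417724 + 15
19: 7101323 = 19·373753 + 16
23: 7101323 = 23·308753 + 4
29: 7101323 = 29·244873 + 6
31: 7101323 = 31·229074 + 29
37: 7101323 = 37·191927 + 24
41: 7101323 = 41·173203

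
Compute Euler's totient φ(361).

342

Factor: 361 = 19^2.
φ(361) = 19^1·(19−1) = 342.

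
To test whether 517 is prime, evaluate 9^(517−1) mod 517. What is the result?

383

9^1 ≡ 9 (mod 517)
9^2 ≡ 9^2 = 81 ≡ 81 (mod 517)
9^4 ≡ 81^2 = 6561 ≡ 357 (mod 517)
9^8 ≡ 357^2 = 127449 ≡ 267 (mod 517)
9^16 ≡ 267^2 = 71289 ≡ 460 (mod 517)
9^32 ≡ 460^2 = 211600 ≡ 147 (mod 517)
9^64 ≡ 147^2 = 21609 ≡ 412 (mod 517)
9^128 ≡ 412^2 = 169744 ≡ 168 (mod 517)
9^256 ≡ 168^2 = 28224 ≡ 306 (mod 517)
9^512 ≡ 306^2 = 93636 ≡ 59 (mod 517)
516 = 512 + 4 in binary powers of 2.
So 9^516 ≡ 59 · 357 ≡ 383 (mod 517).
Since 383 ≠ 1, base 9 is a Fermat witness: 517 is composite.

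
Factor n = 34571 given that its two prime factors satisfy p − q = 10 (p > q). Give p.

191

Since p = q + 10, we have 34571 = q(q + 10), so q² + 10q − 34571 = 0.
Discriminant: 10² + 4·34571 = 100 + 138284 = 138384; √138384 = 372.
q = (−10 + 372)/2 = 181, and p = q + 10 = 191.
Check: 181 · 191 = 34571.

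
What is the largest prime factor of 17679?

83

17679 = 3 · 5893
5893 = 71 · 83
83 is prime.
So 17679 = 3 · 71 · 83; the largest prime factor is 83.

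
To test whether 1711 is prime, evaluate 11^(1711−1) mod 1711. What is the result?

11^1 ≡ 11 (mod 1711)
11^2 ≡ 11^2 = 121 ≡ 121 (mod 1711)
11^4 ≡ 121^2 = 14641 ≡ 953 (mod 1711)
11^8 ≡ 953^2 = 908209 ≡ 1379 (mod 1711)
11^16 ≡ 1379^2 = 1901641 ≡ 720 (mod 1711)
11^32 ≡ 720^2 = 518400 ≡ 1678 (mod 1711)
11^64 ≡ 1678^2 = 2815684 ≡ 1089 (mod 1711)
11^128 ≡ 1089^2 = 1185921 ≡ 198 (mod 1711)
11^256 ≡ 198^2 = 39204 ≡ 1562 (mod 1711)
11^512 ≡ 1562^2 = 2439844 ≡ 1669 (mod 1711)
11^1024 ≡ 1669^2 = 2785561 ≡ 53 (mod 1711)
1710 = 1024 + 512 + 128 + 32 + 8 + 4 + 2 in binary powers of 2.
So 11^1710 ≡ 53 · 1669 · 198 · 1678 · 1379 · 953 · 121 ≡ 1078 (mod 1711).
Since 1078 ≠ 1, base 11 is a Fermat witness: 1711 is composite.

1078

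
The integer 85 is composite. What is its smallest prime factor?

85 is odd.
Digit sum 13, not divisible by 3.
Ends in 5: divisible by 5.

5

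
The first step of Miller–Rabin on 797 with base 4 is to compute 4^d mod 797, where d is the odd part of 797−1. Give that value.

797 − 1 = 796 = 2^2 · 199, so d = 199.
4^1 ≡ 4 (mod 797)
4^2 ≡ 4^2 = 16 ≡ 16 (mod 797)
4^4 ≡ 16^2 = 256 ≡ 256 (mod 797)
4^8 ≡ 256^2 = 65536 ≡ 182 (mod 797)
4^16 ≡ 182^2 = 33124 ≡ 447 (mod 797)
4^32 ≡ 447^2 = 199809 ≡ 559 (mod 797)
4^64 ≡ 559^2 = 312481 ≡ 57 (mod 797)
4^128 ≡ 57^2 = 3249 ≡ 61 (mod 797)
199 = 128 + 64 + 4 + 2 + 1 in binary powers of 2.
So 4^199 ≡ 61 · 57 · 256 · 16 · 4 ≡ 796 (mod 797).
Since 4^d ≡ 796 (mod 797), base 4 does not prove 797 composite.

796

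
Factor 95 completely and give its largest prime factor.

19

95 = 5 · 19
19 is prime.
So 95 = 5 · 19; the largest prime factor is 19.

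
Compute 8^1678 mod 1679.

8^1 ≡ 8 (mod 1679)
8^2 ≡ 8^2 = 64 ≡ 64 (mod 1679)
8^4 ≡ 64^2 = 4096 ≡ 738 (mod 1679)
8^8 ≡ 738^2 = 544644 ≡ 648 (mod 1679)
8^16 ≡ 648^2 = 419904 ≡ 154 (mod 1679)
8^32 ≡ 154^2 = 23716 ≡ 210 (mod 1679)
8^64 ≡ 210^2 = 44100 ≡ 446 (mod 1679)
8^128 ≡ 446^2 = 198916 ≡ 794 (mod 1679)
8^256 ≡ 794^2 = 630436 ≡ 811 (mod 1679)
8^512 ≡ 811^2 = 657721 ≡ 1232 (mod 1679)
8^1024 ≡ 1232^2 = 1517824 ≡ 8 (mod 1679)
1678 = 1024 + 512 + 128 + 8 + 4 + 2 in binary powers of 2.
So 8^1678 ≡ 8 · 1232 · 794 · 648 · 738 · 64 ≡ 519 (mod 1679).
Since 519 ≠ 1, base 8 is a Fermat witness: 1679 is composite.

519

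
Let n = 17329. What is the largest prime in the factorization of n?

17329 = 13 · 1333
1333 = 31 · 43
43 is prime.
So 17329 = 13 · 31 · 43; the largest prime factor is 43.

43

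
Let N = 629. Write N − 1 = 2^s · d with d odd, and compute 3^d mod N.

437

629 − 1 = 628 = 2^2 · 157, so d = 157.
3^1 ≡ 3 (mod 629)
3^2 ≡ 3^2 = 9 ≡ 9 (mod 629)
3^4 ≡ 9^2 = 81 ≡ 81 (mod 629)
3^8 ≡ 81^2 = 6561 ≡ 271 (mod 629)
3^16 ≡ 271^2 = 73441 ≡ 477 (mod 629)
3^32 ≡ 477^2 = 227529 ≡ 460 (mod 629)
3^64 ≡ 460^2 = 211600 ≡ 256 (mod 629)
3^128 ≡ 256^2 = 65536 ≡ 120 (mod 629)
157 = 128 + 16 + 8 + 4 + 1 in binary powers of 2.
So 3^157 ≡ 120 · 477 · 271 · 81 · 3 ≡ 437 (mod 629).
Squaring chain: 437 → 382; never reaches −1, so base 3 is a Miller–Rabin witness that 629 is composite.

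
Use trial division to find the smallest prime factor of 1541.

1541 is odd.
Digit sum 11, not divisible by 3.
Ends in 1: not divisible by 5.
7: 1541 = 7·220 + 1
11: 1541 = 11·140 + 1
13: 1541 = 13·118 + 7
17: 1541 = 17·90 + 11
19: 1541 = 19·81 + 2
23: 1541 = 23·67

23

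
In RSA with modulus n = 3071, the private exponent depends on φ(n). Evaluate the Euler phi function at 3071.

2952

Factor: 3071 = 37 · 83.
φ(3071) = (37−1) · (83−1) = 36 · 82 = 2952.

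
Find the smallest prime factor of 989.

23

989 is odd.
Digit sum 26, not divisible by 3.
Ends in 9: not divisible by 5.
7: 989 = 7·141 + 2
11: 989 = 11·89 + 10
13: 989 = 13·76 + 1
17: 989 = 17·58 + 3
19: 989 = 19·52 + 1
23: 989 = 23·43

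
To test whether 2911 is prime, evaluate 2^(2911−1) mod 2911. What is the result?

245

2^1 ≡ 2 (mod 2911)
2^2 ≡ 2^2 = 4 ≡ 4 (mod 2911)
2^4 ≡ 4^2 = 16 ≡ 16 (mod 2911)
2^8 ≡ 16^2 = 256 ≡ 256 (mod 2911)
2^16 ≡ 256^2 = 65536 ≡ 1494 (mod 2911)
2^32 ≡ 1494^2 = 2232036 ≡ 2210 (mod 2911)
2^64 ≡ 2210^2 = 4884100 ≡ 2353 (mod 2911)
2^128 ≡ 2353^2 = 5536609 ≡ 2798 (mod 2911)
2^256 ≡ 2798^2 = 7828804 ≡ 1125 (mod 2911)
2^512 ≡ 1125^2 = 1265625 ≡ 2251 (mod 2911)
2^1024 ≡ 2251^2 = 5067001 ≡ 1861 (mod 2911)
2^2048 ≡ 1861^2 = 3463321 ≡ 2142 (mod 2911)
2910 = 2048 + 512 + 256 + 64 + 16 + 8 + 4 + 2 in binary powers of 2.
So 2^2910 ≡ 2142 · 2251 · 1125 · 2353 · 1494 · 256 · 16 · 4 ≡ 245 (mod 2911).
Since 245 ≠ 1, base 2 is a Fermat witness: 2911 is composite.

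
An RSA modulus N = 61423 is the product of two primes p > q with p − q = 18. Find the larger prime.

Since p = q + 18, we have 61423 = q(q + 18), so q² + 18q − 61423 = 0.
Discriminant: 18² + 4·61423 = 324 + 245692 = 246016; √246016 = 496.
q = (−18 + 496)/2 = 239, and p = q + 18 = 257.
Check: 239 · 257 = 61423.

257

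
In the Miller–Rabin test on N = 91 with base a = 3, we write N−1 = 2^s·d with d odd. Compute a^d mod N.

91 − 1 = 90 = 2^1 · 45, so d = 45.
3^1 ≡ 3 (mod 91)
3^2 ≡ 3^2 = 9 ≡ 9 (mod 91)
3^4 ≡ 9^2 = 81 ≡ 81 (mod 91)
3^8 ≡ 81^2 = 6561 ≡ 9 (mod 91)
3^16 ≡ 9^2 = 81 ≡ 81 (mod 91)
3^32 ≡ 81^2 = 6561 ≡ 9 (mod 91)
45 = 32 + 8 + 4 + 1 in binary powers of 2.
So 3^45 ≡ 9 · 9 · 81 · 3 ≡ 27 (mod 91).
Squaring chain: 27; never reaches −1, so base 3 is a Miller–Rabin witness that 91 is composite.

27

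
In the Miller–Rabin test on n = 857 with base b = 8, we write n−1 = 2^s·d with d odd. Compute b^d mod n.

207

857 − 1 = 856 = 2^3 · 107, so d = 107.
8^1 ≡ 8 (mod 857)
8^2 ≡ 8^2 = 64 ≡ 64 (mod 857)
8^4 ≡ 64^2 = 4096 ≡ 668 (mod 857)
8^8 ≡ 668^2 = 446224 ≡ 584 (mod 857)
8^16 ≡ 584^2 = 341056 ≡ 827 (mod 857)
8^32 ≡ 827^2 = 683929 ≡ 43 (mod 857)
8^64 ≡ 43^2 = 1849 ≡ 135 (mod 857)
107 = 64 + 32 + 8 + 2 + 1 in binary powers of 2.
So 8^107 ≡ 135 · 43 · 584 · 64 · 8 ≡ 207 (mod 857).
Squaring chain: 207 → 856 → 1; reaches −1, so base 8 does not prove 857 composite.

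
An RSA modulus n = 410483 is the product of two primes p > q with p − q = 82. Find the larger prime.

683

Since p = q + 82, we have 410483 = q(q + 82), so q² + 82q − 410483 = 0.
Discriminant: 82² + 4·410483 = 6724 + 1641932 = 1648656; √1648656 = 1284.
q = (−82 + 1284)/2 = 601, and p = q + 82 = 683.
Check: 601 · 683 = 410483.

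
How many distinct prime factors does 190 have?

3

190 = 2 · 95
95 = 5 · 19
190 = 2 · 5 · 19, which has 3 distinct prime factors.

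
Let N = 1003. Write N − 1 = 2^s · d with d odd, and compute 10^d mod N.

516

1003 − 1 = 1002 = 2^1 · 501, so d = 501.
10^1 ≡ 10 (mod 1003)
10^2 ≡ 10^2 = 100 ≡ 100 (mod 1003)
10^4 ≡ 100^2 = 10000 ≡ 973 (mod 1003)
10^8 ≡ 973^2 = 946729 ≡ 900 (mod 1003)
10^16 ≡ 900^2 = 810000 ≡ 579 (mod 1003)
10^32 ≡ 579^2 = 335241 ≡ 239 (mod 1003)
10^64 ≡ 239^2 = 57121 ≡ 953 (mod 1003)
10^128 ≡ 953^2 = 908209 ≡ 494 (mod 1003)
10^256 ≡ 494^2 = 244036 ≡ 307 (mod 1003)
501 = 256 + 128 + 64 + 32 + 16 + 4 + 1 in binary powers of 2.
So 10^501 ≡ 307 · 494 · 953 · 239 · 579 · 973 · 10 ≡ 516 (mod 1003).
Squaring chain: 516; never reaches −1, so base 10 is a Miller–Rabin witness that 1003 is composite.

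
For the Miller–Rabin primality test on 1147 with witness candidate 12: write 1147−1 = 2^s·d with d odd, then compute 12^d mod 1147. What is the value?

1046

1147 − 1 = 1146 = 2^1 · 573, so d = 573.
12^1 ≡ 12 (mod 1147)
12^2 ≡ 12^2 = 144 ≡ 144 (mod 1147)
12^4 ≡ 144^2 = 20736 ≡ 90 (mod 1147)
12^8 ≡ 90^2 = 8100 ≡ 71 (mod 1147)
12^16 ≡ 71^2 = 5041 ≡ 453 (mod 1147)
12^32 ≡ 453^2 = 205209 ≡ 1043 (mod 1147)
12^64 ≡ 1043^2 = 1087849 ≡ 493 (mod 1147)
12^128 ≡ 493^2 = 243049 ≡ 1032 (mod 1147)
12^256 ≡ 1032^2 = 1065024 ≡ 608 (mod 1147)
12^512 ≡ 608^2 = 369664 ≡ 330 (mod 1147)
573 = 512 + 32 + 16 + 8 + 4 + 1 in binary powers of 2.
So 12^573 ≡ 330 · 1043 · 453 · 71 · 90 · 12 ≡ 1046 (mod 1147).
Squaring chain: 1046; never reaches −1, so base 12 is a Miller–Rabin witness that 1147 is composite.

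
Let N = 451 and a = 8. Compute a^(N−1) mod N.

122

8^1 ≡ 8 (mod 451)
8^2 ≡ 8^2 = 64 ≡ 64 (mod 451)
8^4 ≡ 64^2 = 4096 ≡ 37 (mod 451)
8^8 ≡ 37^2 = 1369 ≡ 16 (mod 451)
8^16 ≡ 16^2 = 256 ≡ 256 (mod 451)
8^32 ≡ 256^2 = 65536 ≡ 141 (mod 451)
8^64 ≡ 141^2 = 19881 ≡ 37 (mod 451)
8^128 ≡ 37^2 = 1369 ≡ 16 (mod 451)
8^256 ≡ 16^2 = 256 ≡ 256 (mod 451)
450 = 256 + 128 + 64 + 2 in binary powers of 2.
So 8^450 ≡ 256 · 16 · 37 · 64 ≡ 122 (mod 451).
Since 122 ≠ 1, base 8 is a Fermat witness: 451 is composite.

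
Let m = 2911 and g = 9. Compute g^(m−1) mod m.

2746

9^1 ≡ 9 (mod 2911)
9^2 ≡ 9^2 = 81 ≡ 81 (mod 2911)
9^4 ≡ 81^2 = 6561 ≡ 739 (mod 2911)
9^8 ≡ 739^2 = 546121 ≡ 1764 (mod 2911)
9^16 ≡ 1764^2 = 3111696 ≡ 2748 (mod 2911)
9^32 ≡ 2748^2 = 7551504 ≡ 370 (mod 2911)
9^64 ≡ 370^2 = 136900 ≡ 83 (mod 2911)
9^128 ≡ 83^2 = 6889 ≡ 1067 (mod 2911)
9^256 ≡ 1067^2 = 1138489 ≡ 288 (mod 2911)
9^512 ≡ 288^2 = 82944 ≡ 1436 (mod 2911)
9^1024 ≡ 1436^2 = 2062096 ≡ 1108 (mod 2911)
9^2048 ≡ 1108^2 = 1227664 ≡ 2133 (mod 2911)
2910 = 2048 + 512 + 256 + 64 + 16 + 8 + 4 + 2 in binary powers of 2.
So 9^2910 ≡ 2133 · 1436 · 288 · 83 · 2748 · 1764 · 739 · 81 ≡ 2746 (mod 2911).
Since 2746 ≠ 1, base 9 is a Fermat witness: 2911 is composite.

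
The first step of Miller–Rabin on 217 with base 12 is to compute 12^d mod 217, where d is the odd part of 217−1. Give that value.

27

217 − 1 = 216 = 2^3 · 27, so d = 27.
12^1 ≡ 12 (mod 217)
12^2 ≡ 12^2 = 144 ≡ 144 (mod 217)
12^4 ≡ 144^2 = 20736 ≡ 121 (mod 217)
12^8 ≡ 121^2 = 14641 ≡ 102 (mod 217)
12^16 ≡ 102^2 = 10404 ≡ 205 (mod 217)
27 = 16 + 8 + 2 + 1 in binary powers of 2.
So 12^27 ≡ 205 · 102 · 144 · 12 ≡ 27 (mod 217).
Squaring chain: 27 → 78 → 8; never reaches −1, so base 12 is a Miller–Rabin witness that 217 is composite.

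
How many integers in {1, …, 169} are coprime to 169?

Factor: 169 = 13^2.
φ(169) = 13^1·(13−1) = 156.

156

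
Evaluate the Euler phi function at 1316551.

Factor: 1316551 = 41 · 163 · 197.
φ(1316551) = (41−1) · (163−1) · (197−1) = 40 · 162 · 196 = 1270080.

1270080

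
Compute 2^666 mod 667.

179

2^1 ≡ 2 (mod 667)
2^2 ≡ 2^2 = 4 ≡ 4 (mod 667)
2^4 ≡ 4^2 = 16 ≡ 16 (mod 667)
2^8 ≡ 16^2 = 256 ≡ 256 (mod 667)
2^16 ≡ 256^2 = 65536 ≡ 170 (mod 667)
2^32 ≡ 170^2 = 28900 ≡ 219 (mod 667)
2^64 ≡ 219^2 = 47961 ≡ 604 (mod 667)
2^128 ≡ 604^2 = 364816 ≡ 634 (mod 667)
2^256 ≡ 634^2 = 401956 ≡ 422 (mod 667)
2^512 ≡ 422^2 = 178084 ≡ 662 (mod 667)
666 = 512 + 128 + 16 + 8 + 2 in binary powers of 2.
So 2^666 ≡ 662 · 634 · 170 · 256 · 4 ≡ 179 (mod 667).
Since 179 ≠ 1, base 2 is a Fermat witness: 667 is composite.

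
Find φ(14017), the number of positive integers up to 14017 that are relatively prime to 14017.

13780

Factor: 14017 = 107 · 131.
φ(14017) = (107−1) · (131−1) = 106 · 130 = 13780.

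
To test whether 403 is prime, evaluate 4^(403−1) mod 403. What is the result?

4^1 ≡ 4 (mod 403)
4^2 ≡ 4^2 = 16 ≡ 16 (mod 403)
4^4 ≡ 16^2 = 256 ≡ 256 (mod 403)
4^8 ≡ 256^2 = 65536 ≡ 250 (mod 403)
4^16 ≡ 250^2 = 62500 ≡ 35 (mod 403)
4^32 ≡ 35^2 = 1225 ≡ 16 (mod 403)
4^64 ≡ 16^2 = 256 ≡ 256 (mod 403)
4^128 ≡ 256^2 = 65536 ≡ 250 (mod 403)
4^256 ≡ 250^2 = 62500 ≡ 35 (mod 403)
402 = 256 + 128 + 16 + 2 in binary powers of 2.
So 4^402 ≡ 35 · 250 · 35 · 16 ≡ 326 (mod 403).
Since 326 ≠ 1, base 4 is a Fermat witness: 403 is composite.

326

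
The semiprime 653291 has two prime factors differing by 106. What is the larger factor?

Since p = q + 106, we have 653291 = q(q + 106), so q² + 106q − 653291 = 0.
Discriminant: 106² + 4·653291 = 11236 + 2613164 = 2624400; √2624400 = 1620.
q = (−106 + 1620)/2 = 757, and p = q + 106 = 863.
Check: 757 · 863 = 653291.

863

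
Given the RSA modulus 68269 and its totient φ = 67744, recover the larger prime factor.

φ(n) = (p−1)(q−1) = n − (p+q) + 1, so p + q = 68269 − 67744 + 1 = 526.
p and q are the roots of t² − 526t + 68269 = 0.
Discriminant: 526² − 4·68269 = 276676 − 273076 = 3600; √3600 = 60.
q = (526 − 60)/2 = 233, p = (526 + 60)/2 = 293.
Check: 233 · 293 = 68269.

293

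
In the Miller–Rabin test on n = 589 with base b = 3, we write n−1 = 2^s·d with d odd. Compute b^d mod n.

589 − 1 = 588 = 2^2 · 147, so d = 147.
3^1 ≡ 3 (mod 589)
3^2 ≡ 3^2 = 9 ≡ 9 (mod 589)
3^4 ≡ 9^2 = 81 ≡ 81 (mod 589)
3^8 ≡ 81^2 = 6561 ≡ 82 (mod 589)
3^16 ≡ 82^2 = 6724 ≡ 245 (mod 589)
3^32 ≡ 245^2 = 60025 ≡ 536 (mod 589)
3^64 ≡ 536^2 = 287296 ≡ 453 (mod 589)
3^128 ≡ 453^2 = 205209 ≡ 237 (mod 589)
147 = 128 + 16 + 2 + 1 in binary powers of 2.
So 3^147 ≡ 237 · 245 · 9 · 3 ≡ 426 (mod 589).
Squaring chain: 426 → 64; never reaches −1, so base 3 is a Miller–Rabin witness that 589 is composite.

426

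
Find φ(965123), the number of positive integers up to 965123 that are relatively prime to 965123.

Factor: 965123 = 31 · 163 · 191.
φ(965123) = (31−1) · (163−1) · (191−1) = 30 · 162 · 190 = 923400.

923400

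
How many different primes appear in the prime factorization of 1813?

1813 = 7^2 · 37
1813 = 7^2 · 37, which has 2 distinct prime factors.

2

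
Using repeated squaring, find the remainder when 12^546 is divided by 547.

1

12^1 ≡ 12 (mod 547)
12^2 ≡ 12^2 = 144 ≡ 144 (mod 547)
12^4 ≡ 144^2 = 20736 ≡ 497 (mod 547)
12^8 ≡ 497^2 = 247009 ≡ 312 (mod 547)
12^16 ≡ 312^2 = 97344 ≡ 525 (mod 547)
12^32 ≡ 525^2 = 275625 ≡ 484 (mod 547)
12^64 ≡ 484^2 = 234256 ≡ 140 (mod 547)
12^128 ≡ 140^2 = 19600 ≡ 455 (mod 547)
12^256 ≡ 455^2 = 207025 ≡ 259 (mod 547)
12^512 ≡ 259^2 = 67081 ≡ 347 (mod 547)
546 = 512 + 32 + 2 in binary powers of 2.
So 12^546 ≡ 347 · 484 · 144 ≡ 1 (mod 547).
Since the result is 1, base 12 gives no evidence that 547 is composite.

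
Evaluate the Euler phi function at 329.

276

Factor: 329 = 7 · 47.
φ(329) = (7−1) · (47−1) = 6 · 46 = 276.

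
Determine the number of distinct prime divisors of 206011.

3

206011 = 13^2 · 1219
1219 = 23 · 53
206011 = 13^2 · 23 · 53, which has 3 distinct prime factors.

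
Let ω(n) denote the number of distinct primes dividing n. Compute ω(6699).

4

6699 = 3 · 2233
2233 = 7 · 319
319 = 11 · 29
6699 = 3 · 7 · 11 · 29, which has 4 distinct prime factors.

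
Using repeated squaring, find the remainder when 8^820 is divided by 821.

1

8^1 ≡ 8 (mod 821)
8^2 ≡ 8^2 = 64 ≡ 64 (mod 821)
8^4 ≡ 64^2 = 4096 ≡ 812 (mod 821)
8^8 ≡ 812^2 = 659344 ≡ 81 (mod 821)
8^16 ≡ 81^2 = 6561 ≡ 814 (mod 821)
8^32 ≡ 814^2 = 662596 ≡ 49 (mod 821)
8^64 ≡ 49^2 = 2401 ≡ 759 (mod 821)
8^128 ≡ 759^2 = 576081 ≡ 560 (mod 821)
8^256 ≡ 560^2 = 313600 ≡ 799 (mod 821)
8^512 ≡ 799^2 = 638401 ≡ 484 (mod 821)
820 = 512 + 256 + 32 + 16 + 4 in binary powers of 2.
So 8^820 ≡ 484 · 799 · 49 · 814 · 812 ≡ 1 (mod 821).
Since the result is 1, base 8 gives no evidence that 821 is composite.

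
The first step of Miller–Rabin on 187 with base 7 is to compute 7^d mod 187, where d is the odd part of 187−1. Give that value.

57

187 − 1 = 186 = 2^1 · 93, so d = 93.
7^1 ≡ 7 (mod 187)
7^2 ≡ 7^2 = 49 ≡ 49 (mod 187)
7^4 ≡ 49^2 = 2401 ≡ 157 (mod 187)
7^8 ≡ 157^2 = 24649 ≡ 152 (mod 187)
7^16 ≡ 152^2 = 23104 ≡ 103 (mod 187)
7^32 ≡ 103^2 = 10609 ≡ 137 (mod 187)
7^64 ≡ 137^2 = 18769 ≡ 69 (mod 187)
93 = 64 + 16 + 8 + 4 + 1 in binary powers of 2.
So 7^93 ≡ 69 · 103 · 152 · 157 · 7 ≡ 57 (mod 187).
Squaring chain: 57; never reaches −1, so base 7 is a Miller–Rabin witness that 187 is composite.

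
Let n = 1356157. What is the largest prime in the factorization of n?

97

1356157 = 11 · 123287
123287 = 31 · 3977
3977 = 41 · 97
97 is prime.
So 1356157 = 11 · 31 · 41 · 97; the largest prime factor is 97.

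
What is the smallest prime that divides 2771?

17

2771 is odd.
Digit sum 17, not divisible by 3.
Ends in 1: not divisible by 5.
7: 2771 = 7·395 + 6
11: 2771 = 11·251 + 10
13: 2771 = 13·213 + 2
17: 2771 = 17·163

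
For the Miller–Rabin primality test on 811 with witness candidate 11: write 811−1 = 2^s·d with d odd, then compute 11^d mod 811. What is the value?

811 − 1 = 810 = 2^1 · 405, so d = 405.
11^1 ≡ 11 (mod 811)
11^2 ≡ 11^2 = 121 ≡ 121 (mod 811)
11^4 ≡ 121^2 = 14641 ≡ 43 (mod 811)
11^8 ≡ 43^2 = 1849 ≡ 227 (mod 811)
11^16 ≡ 227^2 = 51529 ≡ 436 (mod 811)
11^32 ≡ 436^2 = 190096 ≡ 322 (mod 811)
11^64 ≡ 322^2 = 103684 ≡ 687 (mod 811)
11^128 ≡ 687^2 = 471969 ≡ 778 (mod 811)
11^256 ≡ 778^2 = 605284 ≡ 278 (mod 811)
405 = 256 + 128 + 16 + 4 + 1 in binary powers of 2.
So 11^405 ≡ 278 · 778 · 436 · 43 · 11 ≡ 1 (mod 811).
Since 11^d ≡ 1 (mod 811), base 11 does not prove 811 composite.

1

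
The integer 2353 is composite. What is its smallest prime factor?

2353 is odd.
Digit sum 13, not divisible by 3.
Ends in 3: not divisible by 5.
7: 2353 = 7·336 + 1
11: 2353 = 11·213 + 10
13: 2353 = 13·181

13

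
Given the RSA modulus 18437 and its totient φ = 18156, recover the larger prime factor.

179

φ(n) = (p−1)(q−1) = n − (p+q) + 1, so p + q = 18437 − 18156 + 1 = 282.
p and q are the roots of t² − 282t + 18437 = 0.
Discriminant: 282² − 4·18437 = 79524 − 73748 = 5776; √5776 = 76.
q = (282 − 76)/2 = 103, p = (282 + 76)/2 = 179.
Check: 103 · 179 = 18437.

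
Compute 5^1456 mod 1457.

5^1 ≡ 5 (mod 1457)
5^2 ≡ 5^2 = 25 ≡ 25 (mod 1457)
5^4 ≡ 25^2 = 625 ≡ 625 (mod 1457)
5^8 ≡ 625^2 = 390625 ≡ 149 (mod 1457)
5^16 ≡ 149^2 = 22201 ≡ 346 (mod 1457)
5^32 ≡ 346^2 = 119716 ≡ 242 (mod 1457)
5^64 ≡ 242^2 = 58564 ≡ 284 (mod 1457)
5^128 ≡ 284^2 = 80656 ≡ 521 (mod 1457)
5^256 ≡ 521^2 = 271441 ≡ 439 (mod 1457)
5^512 ≡ 439^2 = 192721 ≡ 397 (mod 1457)
5^1024 ≡ 397^2 = 157609 ≡ 253 (mod 1457)
1456 = 1024 + 256 + 128 + 32 + 16 in binary powers of 2.
So 5^1456 ≡ 253 · 439 · 521 · 242 · 346 ≡ 36 (mod 1457).
Since 36 ≠ 1, base 5 is a Fermat witness: 1457 is composite.

36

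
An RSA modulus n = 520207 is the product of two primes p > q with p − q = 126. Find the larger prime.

787

Since p = q + 126, we have 520207 = q(q + 126), so q² + 126q − 520207 = 0.
Discriminant: 126² + 4·520207 = 15876 + 2080828 = 2096704; √2096704 = 1448.
q = (−126 + 1448)/2 = 661, and p = q + 126 = 787.
Check: 661 · 787 = 520207.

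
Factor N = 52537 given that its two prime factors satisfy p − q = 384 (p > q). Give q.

Since p = q + 384, we have 52537 = q(q + 384), so q² + 384q − 52537 = 0.
Discriminant: 384² + 4·52537 = 147456 + 210148 = 357604; √357604 = 598.
q = (−384 + 598)/2 = 107, and p = q + 384 = 491.
Check: 107 · 491 = 52537.

107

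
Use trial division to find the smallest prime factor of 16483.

16483 is odd.
Digit sum 22, not divisible by 3.
Ends in 3: not divisible by 5.
7: 16483 = 7·2354 + 5
11: 16483 = 11·1498 + 5
13: 16483 = 13·1267 + 12
17: 16483 = 17·969 + 10
19: 16483 = 19·867 + 10
23: 16483 = 23·716 + 15
29: 16483 = 29·568 + 11
31: 16483 = 31·531 + 22
37: 16483 = 37·445 + 18
41: 16483 = 41·402 + 1
43: 16483 = 43·383 + 14
47: 16483 = 47·350 + 33
53: 16483 = 53·311

53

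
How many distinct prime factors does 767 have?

767 = 13 · 59
767 = 13 · 59, which has 2 distinct prime factors.

2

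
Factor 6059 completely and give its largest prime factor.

6059 = 73 · 83
83 is prime.
So 6059 = 73 · 83; the largest prime factor is 83.

83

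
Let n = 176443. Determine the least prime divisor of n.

176443 is odd.
Digit sum 25, not divisible by 3.
Ends in 3: not divisible by 5.
7: 176443 = 7·25206 + 1
11: 176443 = 11·16040 + 3
13: 176443 = 13·13572 + 7
17: 176443 = 17·10379

17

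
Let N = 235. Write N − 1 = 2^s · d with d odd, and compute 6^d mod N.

36

235 − 1 = 234 = 2^1 · 117, so d = 117.
6^1 ≡ 6 (mod 235)
6^2 ≡ 6^2 = 36 ≡ 36 (mod 235)
6^4 ≡ 36^2 = 1296 ≡ 121 (mod 235)
6^8 ≡ 121^2 = 14641 ≡ 71 (mod 235)
6^16 ≡ 71^2 = 5041 ≡ 106 (mod 235)
6^32 ≡ 106^2 = 11236 ≡ 191 (mod 235)
6^64 ≡ 191^2 = 36481 ≡ 56 (mod 235)
117 = 64 + 32 + 16 + 4 + 1 in binary powers of 2.
So 6^117 ≡ 56 · 191 · 106 · 121 · 6 ≡ 36 (mod 235).
Squaring chain: 36; never reaches −1, so base 6 is a Miller–Rabin witness that 235 is composite.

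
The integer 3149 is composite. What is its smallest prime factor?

47

3149 is odd.
Digit sum 17, not divisible by 3.
Ends in 9: not divisible by 5.
7: 3149 = 7·449 + 6
11: 3149 = 11·286 + 3
13: 3149 = 13·242 + 3
17: 3149 = 17·185 + 4
19: 3149 = 19·165 + 14
23: 3149 = 23·136 + 21
29: 3149 = 29·108 + 17
31: 3149 = 31·101 + 18
37: 3149 = 37·85 + 4
41: 3149 = 41·76 + 33
43: 3149 = 43·73 + 10
47: 3149 = 47·67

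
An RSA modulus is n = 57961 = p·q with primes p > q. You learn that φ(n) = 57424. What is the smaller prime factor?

149

φ(n) = (p−1)(q−1) = n − (p+q) + 1, so p + q = 57961 − 57424 + 1 = 538.
p and q are the roots of t² − 538t + 57961 = 0.
Discriminant: 538² − 4·57961 = 289444 − 231844 = 57600; √57600 = 240.
q = (538 − 240)/2 = 149, p = (538 + 240)/2 = 389.
Check: 149 · 389 = 57961.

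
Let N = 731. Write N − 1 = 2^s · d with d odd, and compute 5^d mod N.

731 − 1 = 730 = 2^1 · 365, so d = 365.
5^1 ≡ 5 (mod 731)
5^2 ≡ 5^2 = 25 ≡ 25 (mod 731)
5^4 ≡ 25^2 = 625 ≡ 625 (mod 731)
5^8 ≡ 625^2 = 390625 ≡ 271 (mod 731)
5^16 ≡ 271^2 = 73441 ≡ 341 (mod 731)
5^32 ≡ 341^2 = 116281 ≡ 52 (mod 731)
5^64 ≡ 52^2 = 2704 ≡ 511 (mod 731)
5^128 ≡ 511^2 = 261121 ≡ 154 (mod 731)
5^256 ≡ 154^2 = 23716 ≡ 324 (mod 731)
365 = 256 + 64 + 32 + 8 + 4 + 1 in binary powers of 2.
So 5^365 ≡ 324 · 511 · 52 · 271 · 625 · 5 ≡ 632 (mod 731).
Squaring chain: 632; never reaches −1, so base 5 is a Miller–Rabin witness that 731 is composite.

632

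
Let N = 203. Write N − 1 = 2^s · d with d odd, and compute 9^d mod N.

203 − 1 = 202 = 2^1 · 101, so d = 101.
9^1 ≡ 9 (mod 203)
9^2 ≡ 9^2 = 81 ≡ 81 (mod 203)
9^4 ≡ 81^2 = 6561 ≡ 65 (mod 203)
9^8 ≡ 65^2 = 4225 ≡ 165 (mod 203)
9^16 ≡ 165^2 = 27225 ≡ 23 (mod 203)
9^32 ≡ 23^2 = 529 ≡ 123 (mod 203)
9^64 ≡ 123^2 = 15129 ≡ 107 (mod 203)
101 = 64 + 32 + 4 + 1 in binary powers of 2.
So 9^101 ≡ 107 · 123 · 65 · 9 ≡ 4 (mod 203).
Squaring chain: 4; never reaches −1, so base 9 is a Miller–Rabin witness that 203 is composite.

4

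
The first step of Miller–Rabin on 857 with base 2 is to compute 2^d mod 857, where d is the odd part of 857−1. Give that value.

650

857 − 1 = 856 = 2^3 · 107, so d = 107.
2^1 ≡ 2 (mod 857)
2^2 ≡ 2^2 = 4 ≡ 4 (mod 857)
2^4 ≡ 4^2 = 16 ≡ 16 (mod 857)
2^8 ≡ 16^2 = 256 ≡ 256 (mod 857)
2^16 ≡ 256^2 = 65536 ≡ 404 (mod 857)
2^32 ≡ 404^2 = 163216 ≡ 386 (mod 857)
2^64 ≡ 386^2 = 148996 ≡ 735 (mod 857)
107 = 64 + 32 + 8 + 2 + 1 in binary powers of 2.
So 2^107 ≡ 735 · 386 · 256 · 4 · 2 ≡ 650 (mod 857).
Squaring chain: 650 → 856 → 1; reaches −1, so base 2 does not prove 857 composite.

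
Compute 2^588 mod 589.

2^1 ≡ 2 (mod 589)
2^2 ≡ 2^2 = 4 ≡ 4 (mod 589)
2^4 ≡ 4^2 = 16 ≡ 16 (mod 589)
2^8 ≡ 16^2 = 256 ≡ 256 (mod 589)
2^16 ≡ 256^2 = 65536 ≡ 157 (mod 589)
2^32 ≡ 157^2 = 24649 ≡ 500 (mod 589)
2^64 ≡ 500^2 = 250000 ≡ 264 (mod 589)
2^128 ≡ 264^2 = 69696 ≡ 194 (mod 589)
2^256 ≡ 194^2 = 37636 ≡ 529 (mod 589)
2^512 ≡ 529^2 = 279841 ≡ 66 (mod 589)
588 = 512 + 64 + 8 + 4 in binary powers of 2.
So 2^588 ≡ 66 · 264 · 256 · 16 ≡ 163 (mod 589).
Since 163 ≠ 1, base 2 is a Fermat witness: 589 is composite.

163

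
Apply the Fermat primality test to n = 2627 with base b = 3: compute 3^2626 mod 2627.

1920

3^1 ≡ 3 (mod 2627)
3^2 ≡ 3^2 = 9 ≡ 9 (mod 2627)
3^4 ≡ 9^2 = 81 ≡ 81 (mod 2627)
3^8 ≡ 81^2 = 6561 ≡ 1307 (mod 2627)
3^16 ≡ 1307^2 = 1708249 ≡ 699 (mod 2627)
3^32 ≡ 699^2 = 488601 ≡ 2606 (mod 2627)
3^64 ≡ 2606^2 = 6791236 ≡ 441 (mod 2627)
3^128 ≡ 441^2 = 194481 ≡ 83 (mod 2627)
3^256 ≡ 83^2 = 6889 ≡ 1635 (mod 2627)
3^512 ≡ 1635^2 = 2673225 ≡ 1566 (mod 2627)
3^1024 ≡ 1566^2 = 2452356 ≡ 1365 (mod 2627)
3^2048 ≡ 1365^2 = 1863225 ≡ 682 (mod 2627)
2626 = 2048 + 512 + 64 + 2 in binary powers of 2.
So 3^2626 ≡ 682 · 1566 · 441 · 9 ≡ 1920 (mod 2627).
Since 1920 ≠ 1, base 3 is a Fermat witness: 2627 is composite.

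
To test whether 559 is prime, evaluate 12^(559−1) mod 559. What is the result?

12^1 ≡ 12 (mod 559)
12^2 ≡ 12^2 = 144 ≡ 144 (mod 559)
12^4 ≡ 144^2 = 20736 ≡ 53 (mod 559)
12^8 ≡ 53^2 = 2809 ≡ 14 (mod 559)
12^16 ≡ 14^2 = 196 ≡ 196 (mod 559)
12^32 ≡ 196^2 = 38416 ≡ 404 (mod 559)
12^64 ≡ 404^2 = 163216 ≡ 547 (mod 559)
12^128 ≡ 547^2 = 299209 ≡ 144 (mod 559)
12^256 ≡ 144^2 = 20736 ≡ 53 (mod 559)
12^512 ≡ 53^2 = 2809 ≡ 14 (mod 559)
558 = 512 + 32 + 8 + 4 + 2 in binary powers of 2.
So 12^558 ≡ 14 · 404 · 14 · 53 · 144 ≡ 183 (mod 559).
Since 183 ≠ 1, base 12 is a Fermat witness: 559 is composite.

183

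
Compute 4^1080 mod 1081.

200

4^1 ≡ 4 (mod 1081)
4^2 ≡ 4^2 = 16 ≡ 16 (mod 1081)
4^4 ≡ 16^2 = 256 ≡ 256 (mod 1081)
4^8 ≡ 256^2 = 65536 ≡ 676 (mod 1081)
4^16 ≡ 676^2 = 456976 ≡ 794 (mod 1081)
4^32 ≡ 794^2 = 630436 ≡ 213 (mod 1081)
4^64 ≡ 213^2 = 45369 ≡ 1048 (mod 1081)
4^128 ≡ 1048^2 = 1098304 ≡ 8 (mod 1081)
4^256 ≡ 8^2 = 64 ≡ 64 (mod 1081)
4^512 ≡ 64^2 = 4096 ≡ 853 (mod 1081)
4^1024 ≡ 853^2 = 727609 ≡ 96 (mod 1081)
1080 = 1024 + 32 + 16 + 8 in binary powers of 2.
So 4^1080 ≡ 96 · 213 · 794 · 676 ≡ 200 (mod 1081).
Since 200 ≠ 1, base 4 is a Fermat witness: 1081 is composite.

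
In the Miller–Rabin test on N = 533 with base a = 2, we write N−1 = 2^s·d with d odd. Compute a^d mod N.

533 − 1 = 532 = 2^2 · 133, so d = 133.
2^1 ≡ 2 (mod 533)
2^2 ≡ 2^2 = 4 ≡ 4 (mod 533)
2^4 ≡ 4^2 = 16 ≡ 16 (mod 533)
2^8 ≡ 16^2 = 256 ≡ 256 (mod 533)
2^16 ≡ 256^2 = 65536 ≡ 510 (mod 533)
2^32 ≡ 510^2 = 260100 ≡ 529 (mod 533)
2^64 ≡ 529^2 = 279841 ≡ 16 (mod 533)
2^128 ≡ 16^2 = 256 ≡ 256 (mod 533)
133 = 128 + 4 + 1 in binary powers of 2.
So 2^133 ≡ 256 · 16 · 2 ≡ 197 (mod 533).
Squaring chain: 197 → 433; never reaches −1, so base 2 is a Miller–Rabin witness that 533 is composite.

197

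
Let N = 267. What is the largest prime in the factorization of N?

267 = 3 · 89
89 is prime.
So 267 = 3 · 89; the largest prime factor is 89.

89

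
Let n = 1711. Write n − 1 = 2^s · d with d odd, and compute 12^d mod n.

1711 − 1 = 1710 = 2^1 · 855, so d = 855.
12^1 ≡ 12 (mod 1711)
12^2 ≡ 12^2 = 144 ≡ 144 (mod 1711)
12^4 ≡ 144^2 = 20736 ≡ 204 (mod 1711)
12^8 ≡ 204^2 = 41616 ≡ 552 (mod 1711)
12^16 ≡ 552^2 = 304704 ≡ 146 (mod 1711)
12^32 ≡ 146^2 = 21316 ≡ 784 (mod 1711)
12^64 ≡ 784^2 = 614656 ≡ 407 (mod 1711)
12^128 ≡ 407^2 = 165649 ≡ 1393 (mod 1711)
12^256 ≡ 1393^2 = 1940449 ≡ 175 (mod 1711)
12^512 ≡ 175^2 = 30625 ≡ 1538 (mod 1711)
855 = 512 + 256 + 64 + 16 + 4 + 2 + 1 in binary powers of 2.
So 12^855 ≡ 1538 · 175 · 407 · 146 · 204 · 144 · 12 ≡ 1467 (mod 1711).
Squaring chain: 1467; never reaches −1, so base 12 is a Miller–Rabin witness that 1711 is composite.

1467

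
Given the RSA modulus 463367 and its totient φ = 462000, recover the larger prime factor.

751

φ(n) = (p−1)(q−1) = n − (p+q) + 1, so p + q = 463367 − 462000 + 1 = 1368.
p and q are the roots of t² − 1368t + 463367 = 0.
Discriminant: 1368² − 4·463367 = 1871424 − 1853468 = 17956; √17956 = 134.
q = (1368 − 134)/2 = 617, p = (1368 + 134)/2 = 751.
Check: 617 · 751 = 463367.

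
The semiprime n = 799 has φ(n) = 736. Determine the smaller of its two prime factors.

17

φ(n) = (p−1)(q−1) = n − (p+q) + 1, so p + q = 799 − 736 + 1 = 64.
p and q are the roots of t² − 64t + 799 = 0.
Discriminant: 64² − 4·799 = 4096 − 3196 = 900; √900 = 30.
q = (64 − 30)/2 = 17, p = (64 + 30)/2 = 47.
Check: 17 · 47 = 799.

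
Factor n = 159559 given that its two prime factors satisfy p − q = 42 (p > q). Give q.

379

Since p = q + 42, we have 159559 = q(q + 42), so q² + 42q − 159559 = 0.
Discriminant: 42² + 4·159559 = 1764 + 638236 = 640000; √640000 = 800.
q = (−42 + 800)/2 = 379, and p = q + 42 = 421.
Check: 379 · 421 = 159559.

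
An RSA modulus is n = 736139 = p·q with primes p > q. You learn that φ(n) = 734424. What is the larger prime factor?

863

φ(n) = (p−1)(q−1) = n − (p+q) + 1, so p + q = 736139 − 734424 + 1 = 1716.
p and q are the roots of t² − 1716t + 736139 = 0.
Discriminant: 1716² − 4·736139 = 2944656 − 2944556 = 100; √100 = 10.
q = (1716 − 10)/2 = 853, p = (1716 + 10)/2 = 863.
Check: 853 · 863 = 736139.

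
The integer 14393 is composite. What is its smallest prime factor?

14393 is odd.
Digit sum 20, not divisible by 3.
Ends in 3: not divisible by 5.
7: 14393 = 7·2056 + 1
11: 14393 = 11·1308 + 5
13: 14393 = 13·1107 + 2
17: 14393 = 17·846 + 11
19: 14393 = 19·757 + 10
23: 14393 = 23·625 + 18
29: 14393 = 29·496 + 9
31: 14393 = 31·464 + 9
37: 14393 = 37·389

37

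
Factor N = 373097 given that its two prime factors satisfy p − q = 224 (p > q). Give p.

733

Since p = q + 224, we have 373097 = q(q + 224), so q² + 224q − 373097 = 0.
Discriminant: 224² + 4·373097 = 50176 + 1492388 = 1542564; √1542564 = 1242.
q = (−224 + 1242)/2 = 509, and p = q + 224 = 733.
Check: 509 · 733 = 373097.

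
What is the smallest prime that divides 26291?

26291 is odd.
Digit sum 20, not divisible by 3.
Ends in 1: not divisible by 5.
7: 26291 = 7·3755 + 6
11: 26291 = 11·2390 + 1
13: 26291 = 13·2022 + 5
17: 26291 = 17·1546 + 9
19: 26291 = 19·1383 + 14
23: 26291 = 23·1143 + 2
29: 26291 = 29·906 + 17
31: 26291 = 31·848 + 3
37: 26291 = 37·710 + 21
41: 26291 = 41·641 + 10
43: 26291 = 43·611 + 18
47: 26291 = 47·559 + 18
53: 26291 = 53·496 + 3
59: 26291 = 59·445 + 36
61: 26291 = 61·431

61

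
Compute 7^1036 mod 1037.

931

7^1 ≡ 7 (mod 1037)
7^2 ≡ 7^2 = 49 ≡ 49 (mod 1037)
7^4 ≡ 49^2 = 2401 ≡ 327 (mod 1037)
7^8 ≡ 327^2 = 106929 ≡ 118 (mod 1037)
7^16 ≡ 118^2 = 13924 ≡ 443 (mod 1037)
7^32 ≡ 443^2 = 196249 ≡ 256 (mod 1037)
7^64 ≡ 256^2 = 65536 ≡ 205 (mod 1037)
7^128 ≡ 205^2 = 42025 ≡ 545 (mod 1037)
7^256 ≡ 545^2 = 297025 ≡ 443 (mod 1037)
7^512 ≡ 443^2 = 196249 ≡ 256 (mod 1037)
7^1024 ≡ 256^2 = 65536 ≡ 205 (mod 1037)
1036 = 1024 + 8 + 4 in binary powers of 2.
So 7^1036 ≡ 205 · 118 · 327 ≡ 931 (mod 1037).
Since 931 ≠ 1, base 7 is a Fermat witness: 1037 is composite.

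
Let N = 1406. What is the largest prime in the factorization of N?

1406 = 2 · 703
703 = 19 · 37
37 is prime.
So 1406 = 2 · 19 · 37; the largest prime factor is 37.

37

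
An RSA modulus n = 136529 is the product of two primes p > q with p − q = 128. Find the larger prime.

Since p = q + 128, we have 136529 = q(q + 128), so q² + 128q − 136529 = 0.
Discriminant: 128² + 4·136529 = 16384 + 546116 = 562500; √562500 = 750.
q = (−128 + 750)/2 = 311, and p = q + 128 = 439.
Check: 311 · 439 = 136529.

439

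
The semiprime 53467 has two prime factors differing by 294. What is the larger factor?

Since p = q + 294, we have 53467 = q(q + 294), so q² + 294q − 53467 = 0.
Discriminant: 294² + 4·53467 = 86436 + 213868 = 300304; √300304 = 548.
q = (−294 + 548)/2 = 127, and p = q + 294 = 421.
Check: 127 · 421 = 53467.

421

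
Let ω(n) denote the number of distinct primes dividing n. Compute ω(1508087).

1508087 = 7 · 215441
215441 = 17 · 12673
12673 = 19 · 667
667 = 23 · 29
1508087 = 7 · 17 · 19 · 23 · 29, which has 5 distinct prime factors.

5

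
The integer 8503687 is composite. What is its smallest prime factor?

41

8503687 is odd.
Digit sum 37, not divisible by 3.
Ends in 7: not divisible by 5.
7: 8503687 = 7·1214812 + 3
11: 8503687 = 11·773062 + 5
13: 8503687 = 13·654129 + 10
17: 8503687 = 17·500216 + 15
19: 8503687 = 19·447562 + 9
23: 8503687 = 23·369725 + 12
29: 8503687 = 29·293230 + 17
31: 8503687 = 31·274312 + 15
37: 8503687 = 37·229829 + 14
41: 8503687 = 41·207407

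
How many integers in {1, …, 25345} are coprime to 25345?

Factor: 25345 = 5 · 37 · 137.
φ(25345) = (5−1) · (37−1) · (137−1) = 4 · 36 · 136 = 19584.

19584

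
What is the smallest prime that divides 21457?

43

21457 is odd.
Digit sum 19, not divisible by 3.
Ends in 7: not divisible by 5.
7: 21457 = 7·3065 + 2
11: 21457 = 11·1950 + 7
13: 21457 = 13·1650 + 7
17: 21457 = 17·1262 + 3
19: 21457 = 19·1129 + 6
23: 21457 = 23·932 + 21
29: 21457 = 29·739 + 26
31: 21457 = 31·692 + 5
37: 21457 = 37·579 + 34
41: 21457 = 41·523 + 14
43: 21457 = 43·499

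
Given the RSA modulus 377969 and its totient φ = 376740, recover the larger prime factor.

631

φ(n) = (p−1)(q−1) = n − (p+q) + 1, so p + q = 377969 − 376740 + 1 = 1230.
p and q are the roots of t² − 1230t + 377969 = 0.
Discriminant: 1230² − 4·377969 = 1512900 − 1511876 = 1024; √1024 = 32.
q = (1230 − 32)/2 = 599, p = (1230 + 32)/2 = 631.
Check: 599 · 631 = 377969.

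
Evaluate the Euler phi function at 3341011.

Factor: 3341011 = 103 · 163 · 199.
φ(3341011) = (103−1) · (163−1) · (199−1) = 102 · 162 · 198 = 3271752.

3271752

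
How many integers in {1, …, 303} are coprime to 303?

Factor: 303 = 3 · 101.
φ(303) = (3−1) · (101−1) = 2 · 100 = 200.

200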